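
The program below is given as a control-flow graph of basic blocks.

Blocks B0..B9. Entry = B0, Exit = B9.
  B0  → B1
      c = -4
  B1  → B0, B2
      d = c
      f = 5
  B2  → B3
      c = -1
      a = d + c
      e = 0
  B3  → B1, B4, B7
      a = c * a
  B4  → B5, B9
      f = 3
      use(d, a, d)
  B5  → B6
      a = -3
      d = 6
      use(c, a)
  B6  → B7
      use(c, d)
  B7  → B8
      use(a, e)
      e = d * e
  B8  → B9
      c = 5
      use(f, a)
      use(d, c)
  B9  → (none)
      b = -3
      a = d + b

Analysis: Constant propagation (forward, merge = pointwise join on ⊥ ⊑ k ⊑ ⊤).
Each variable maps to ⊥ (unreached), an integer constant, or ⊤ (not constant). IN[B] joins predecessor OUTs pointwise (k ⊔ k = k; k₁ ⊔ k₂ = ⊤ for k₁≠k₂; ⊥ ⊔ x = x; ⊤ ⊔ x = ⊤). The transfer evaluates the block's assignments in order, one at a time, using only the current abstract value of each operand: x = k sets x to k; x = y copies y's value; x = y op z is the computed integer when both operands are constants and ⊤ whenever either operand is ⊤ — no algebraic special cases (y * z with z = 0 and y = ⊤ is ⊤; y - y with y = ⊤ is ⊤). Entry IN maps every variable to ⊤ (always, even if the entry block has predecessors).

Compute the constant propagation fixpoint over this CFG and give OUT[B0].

Answer: {a: ⊤, b: ⊤, c: -4, d: ⊤, e: ⊤, f: ⊤}

Derivation:
Fixpoint table:
  B0: | IN=(all ⊤) | OUT={c:-4; rest ⊤}
  B1: | IN=(all ⊤) | OUT={f:5; rest ⊤}
  B2: | IN={f:5; rest ⊤} | OUT={c:-1, e:0, f:5; rest ⊤}
  B3: | IN={c:-1, e:0, f:5; rest ⊤} | OUT={c:-1, e:0, f:5; rest ⊤}
  B4: | IN={c:-1, e:0, f:5; rest ⊤} | OUT={c:-1, e:0, f:3; rest ⊤}
  B5: | IN={c:-1, e:0, f:3; rest ⊤} | OUT={a:-3, c:-1, d:6, e:0, f:3; rest ⊤}
  B6: | IN={a:-3, c:-1, d:6, e:0, f:3; rest ⊤} | OUT={a:-3, c:-1, d:6, e:0, f:3; rest ⊤}
  B7: | IN={c:-1, e:0; rest ⊤} | OUT={c:-1; rest ⊤}
  B8: | IN={c:-1; rest ⊤} | OUT={c:5; rest ⊤}
  B9: | IN=(all ⊤) | OUT={b:-3; rest ⊤}

Merge at B0 (entry node, so the boundary value (all ⊤) is joined with the incoming edge(s)): IN[B0] = (all ⊤) ⊔ OUT[B1] = {a: ⊤, b: ⊤, c: ⊤, d: ⊤, e: ⊤, f: ⊤}
Applying B0's transfer function to that IN value gives OUT[B0] (row B0 above).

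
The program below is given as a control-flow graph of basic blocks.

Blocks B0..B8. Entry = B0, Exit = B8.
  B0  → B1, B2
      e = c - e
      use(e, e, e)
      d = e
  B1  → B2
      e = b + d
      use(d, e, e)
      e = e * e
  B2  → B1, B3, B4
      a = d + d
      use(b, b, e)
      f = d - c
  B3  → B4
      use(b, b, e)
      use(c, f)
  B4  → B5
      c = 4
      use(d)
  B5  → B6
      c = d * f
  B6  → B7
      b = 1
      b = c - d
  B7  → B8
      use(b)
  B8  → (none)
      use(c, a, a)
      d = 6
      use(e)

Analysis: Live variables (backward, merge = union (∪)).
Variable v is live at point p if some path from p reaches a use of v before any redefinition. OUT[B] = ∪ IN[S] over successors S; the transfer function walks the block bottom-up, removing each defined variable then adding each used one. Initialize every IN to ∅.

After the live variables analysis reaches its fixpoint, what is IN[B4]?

Converged values:
  B0:   IN={b, c, e}   OUT={b, c, d, e}
  B1:   IN={b, c, d}   OUT={b, c, d, e}
  B2:   IN={b, c, d, e}   OUT={a, b, c, d, e, f}
  B3:   IN={a, b, c, d, e, f}   OUT={a, d, e, f}
  B4:   IN={a, d, e, f}   OUT={a, d, e, f}
  B5:   IN={a, d, e, f}   OUT={a, c, d, e}
  B6:   IN={a, c, d, e}   OUT={a, b, c, e}
  B7:   IN={a, b, c, e}   OUT={a, c, e}
  B8:   IN={a, c, e}   OUT={}

Merge at B4: OUT[B4] = IN[B5] = {a, d, e, f}
Applying B4's transfer function to that OUT value gives IN[B4] (row B4 above).

Answer: {a, d, e, f}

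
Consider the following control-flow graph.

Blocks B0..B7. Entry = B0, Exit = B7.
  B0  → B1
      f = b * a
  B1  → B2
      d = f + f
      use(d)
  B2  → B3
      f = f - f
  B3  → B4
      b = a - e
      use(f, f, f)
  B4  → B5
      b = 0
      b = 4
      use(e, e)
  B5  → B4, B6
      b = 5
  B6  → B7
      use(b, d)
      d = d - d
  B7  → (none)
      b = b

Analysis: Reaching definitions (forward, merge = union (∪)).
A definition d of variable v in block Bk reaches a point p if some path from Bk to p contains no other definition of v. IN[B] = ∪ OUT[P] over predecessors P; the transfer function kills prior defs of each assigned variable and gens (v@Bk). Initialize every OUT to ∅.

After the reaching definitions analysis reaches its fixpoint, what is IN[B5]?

Answer: {b@B4, d@B1, f@B2}

Working:
Fixpoint table:
  B0:  IN={}  OUT={f@B0}
  B1:  IN={f@B0}  OUT={d@B1, f@B0}
  B2:  IN={d@B1, f@B0}  OUT={d@B1, f@B2}
  B3:  IN={d@B1, f@B2}  OUT={b@B3, d@B1, f@B2}
  B4:  IN={b@B3, b@B5, d@B1, f@B2}  OUT={b@B4, d@B1, f@B2}
  B5:  IN={b@B4, d@B1, f@B2}  OUT={b@B5, d@B1, f@B2}
  B6:  IN={b@B5, d@B1, f@B2}  OUT={b@B5, d@B6, f@B2}
  B7:  IN={b@B5, d@B6, f@B2}  OUT={b@B7, d@B6, f@B2}

Merge at B5: IN[B5] = OUT[B4] = {b@B4, d@B1, f@B2}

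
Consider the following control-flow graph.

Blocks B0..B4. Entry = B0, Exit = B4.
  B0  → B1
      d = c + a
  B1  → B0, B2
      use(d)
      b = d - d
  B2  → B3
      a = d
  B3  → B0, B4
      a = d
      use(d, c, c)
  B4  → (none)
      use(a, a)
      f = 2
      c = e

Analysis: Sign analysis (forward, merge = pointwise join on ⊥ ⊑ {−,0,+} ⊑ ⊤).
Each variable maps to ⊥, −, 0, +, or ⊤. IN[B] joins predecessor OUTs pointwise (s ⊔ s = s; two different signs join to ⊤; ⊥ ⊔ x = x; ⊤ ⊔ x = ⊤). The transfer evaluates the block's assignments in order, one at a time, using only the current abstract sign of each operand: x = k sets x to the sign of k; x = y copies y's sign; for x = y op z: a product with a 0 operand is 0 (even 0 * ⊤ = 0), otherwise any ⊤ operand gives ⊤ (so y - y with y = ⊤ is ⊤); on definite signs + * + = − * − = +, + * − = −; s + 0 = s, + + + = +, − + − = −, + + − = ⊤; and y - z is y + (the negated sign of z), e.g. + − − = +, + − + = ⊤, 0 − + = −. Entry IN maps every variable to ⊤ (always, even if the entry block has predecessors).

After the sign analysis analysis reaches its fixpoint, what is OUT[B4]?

Answer: {a: ⊤, b: ⊤, c: ⊤, d: ⊤, e: ⊤, f: +}

Trace:
Fixpoint table:
  B0:  IN=(all ⊤)  OUT=(all ⊤)
  B1:  IN=(all ⊤)  OUT=(all ⊤)
  B2:  IN=(all ⊤)  OUT=(all ⊤)
  B3:  IN=(all ⊤)  OUT=(all ⊤)
  B4:  IN=(all ⊤)  OUT={f:+; rest ⊤}

Merge at B4: IN[B4] = OUT[B3] = {a: ⊤, b: ⊤, c: ⊤, d: ⊤, e: ⊤, f: ⊤}
Applying B4's transfer function to that IN value gives OUT[B4] (row B4 above).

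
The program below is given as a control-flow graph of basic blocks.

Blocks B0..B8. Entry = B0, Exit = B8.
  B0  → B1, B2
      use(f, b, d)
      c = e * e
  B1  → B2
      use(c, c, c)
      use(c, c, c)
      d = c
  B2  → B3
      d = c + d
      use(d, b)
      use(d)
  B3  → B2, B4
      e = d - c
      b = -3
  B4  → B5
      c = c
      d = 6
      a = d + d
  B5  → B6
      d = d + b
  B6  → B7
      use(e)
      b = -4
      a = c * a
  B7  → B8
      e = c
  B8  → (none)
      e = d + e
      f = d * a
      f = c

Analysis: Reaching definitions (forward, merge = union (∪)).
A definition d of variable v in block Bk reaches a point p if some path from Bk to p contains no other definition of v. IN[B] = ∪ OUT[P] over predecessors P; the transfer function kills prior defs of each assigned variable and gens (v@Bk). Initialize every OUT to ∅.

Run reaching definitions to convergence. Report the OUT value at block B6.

Per-block solution:
  B0:   IN={}   OUT={c@B0}
  B1:   IN={c@B0}   OUT={c@B0, d@B1}
  B2:   IN={b@B3, c@B0, d@B1, d@B2, e@B3}   OUT={b@B3, c@B0, d@B2, e@B3}
  B3:   IN={b@B3, c@B0, d@B2, e@B3}   OUT={b@B3, c@B0, d@B2, e@B3}
  B4:   IN={b@B3, c@B0, d@B2, e@B3}   OUT={a@B4, b@B3, c@B4, d@B4, e@B3}
  B5:   IN={a@B4, b@B3, c@B4, d@B4, e@B3}   OUT={a@B4, b@B3, c@B4, d@B5, e@B3}
  B6:   IN={a@B4, b@B3, c@B4, d@B5, e@B3}   OUT={a@B6, b@B6, c@B4, d@B5, e@B3}
  B7:   IN={a@B6, b@B6, c@B4, d@B5, e@B3}   OUT={a@B6, b@B6, c@B4, d@B5, e@B7}
  B8:   IN={a@B6, b@B6, c@B4, d@B5, e@B7}   OUT={a@B6, b@B6, c@B4, d@B5, e@B8, f@B8}

Merge at B6: IN[B6] = OUT[B5] = {a@B4, b@B3, c@B4, d@B5, e@B3}
Applying B6's transfer function to that IN value gives OUT[B6] (row B6 above).

Answer: {a@B6, b@B6, c@B4, d@B5, e@B3}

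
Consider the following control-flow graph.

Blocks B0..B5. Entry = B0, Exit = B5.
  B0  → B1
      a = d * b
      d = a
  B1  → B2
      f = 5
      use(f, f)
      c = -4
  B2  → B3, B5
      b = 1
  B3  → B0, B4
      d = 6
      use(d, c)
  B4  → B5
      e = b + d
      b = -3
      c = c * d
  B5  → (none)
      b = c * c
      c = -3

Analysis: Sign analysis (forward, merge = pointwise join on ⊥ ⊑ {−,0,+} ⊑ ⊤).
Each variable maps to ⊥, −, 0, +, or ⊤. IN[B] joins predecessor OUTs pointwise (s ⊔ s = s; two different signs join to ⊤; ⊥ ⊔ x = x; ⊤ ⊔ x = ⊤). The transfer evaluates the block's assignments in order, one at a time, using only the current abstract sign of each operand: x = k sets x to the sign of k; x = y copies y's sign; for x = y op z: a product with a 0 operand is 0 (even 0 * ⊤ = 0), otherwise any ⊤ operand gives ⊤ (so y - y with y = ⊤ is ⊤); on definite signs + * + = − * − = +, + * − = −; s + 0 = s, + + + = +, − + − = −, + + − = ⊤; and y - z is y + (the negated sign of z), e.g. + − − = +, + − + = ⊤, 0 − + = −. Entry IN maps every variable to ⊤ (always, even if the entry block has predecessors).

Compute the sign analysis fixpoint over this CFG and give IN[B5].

Answer: {a: ⊤, b: ⊤, c: -, d: ⊤, e: ⊤, f: +}

Derivation:
Converged values:
  B0:   IN=(all ⊤)   OUT=(all ⊤)
  B1:   IN=(all ⊤)   OUT={c:-, f:+; rest ⊤}
  B2:   IN={c:-, f:+; rest ⊤}   OUT={b:+, c:-, f:+; rest ⊤}
  B3:   IN={b:+, c:-, f:+; rest ⊤}   OUT={b:+, c:-, d:+, f:+; rest ⊤}
  B4:   IN={b:+, c:-, d:+, f:+; rest ⊤}   OUT={b:-, c:-, d:+, e:+, f:+; rest ⊤}
  B5:   IN={c:-, f:+; rest ⊤}   OUT={b:+, c:-, f:+; rest ⊤}

Merge at B5: IN[B5] = OUT[B2] ⊔ OUT[B4] = {a: ⊤, b: ⊤, c: -, d: ⊤, e: ⊤, f: +}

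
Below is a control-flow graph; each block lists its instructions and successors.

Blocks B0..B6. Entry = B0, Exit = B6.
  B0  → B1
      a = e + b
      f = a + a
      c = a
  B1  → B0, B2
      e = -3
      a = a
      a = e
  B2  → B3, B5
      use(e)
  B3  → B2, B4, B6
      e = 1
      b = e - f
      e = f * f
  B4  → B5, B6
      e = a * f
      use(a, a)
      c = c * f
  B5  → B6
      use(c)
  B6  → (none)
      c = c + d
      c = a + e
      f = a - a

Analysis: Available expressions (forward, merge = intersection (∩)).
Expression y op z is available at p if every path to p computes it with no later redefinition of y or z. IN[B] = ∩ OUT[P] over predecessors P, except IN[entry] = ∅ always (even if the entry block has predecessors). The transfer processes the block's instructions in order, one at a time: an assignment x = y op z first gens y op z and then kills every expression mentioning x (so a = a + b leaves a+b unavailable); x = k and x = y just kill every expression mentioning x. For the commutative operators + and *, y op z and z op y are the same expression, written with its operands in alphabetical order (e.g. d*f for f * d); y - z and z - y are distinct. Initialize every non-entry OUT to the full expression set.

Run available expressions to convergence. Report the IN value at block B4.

Answer: {f*f}

Working:
Per-block solution:
  B0: | IN={} | OUT={a+a, b+e}
  B1: | IN={a+a, b+e} | OUT={}
  B2: | IN={} | OUT={}
  B3: | IN={} | OUT={f*f}
  B4: | IN={f*f} | OUT={a*f, f*f}
  B5: | IN={} | OUT={}
  B6: | IN={} | OUT={a+e, a-a}

Merge at B4: IN[B4] = OUT[B3] = {f*f}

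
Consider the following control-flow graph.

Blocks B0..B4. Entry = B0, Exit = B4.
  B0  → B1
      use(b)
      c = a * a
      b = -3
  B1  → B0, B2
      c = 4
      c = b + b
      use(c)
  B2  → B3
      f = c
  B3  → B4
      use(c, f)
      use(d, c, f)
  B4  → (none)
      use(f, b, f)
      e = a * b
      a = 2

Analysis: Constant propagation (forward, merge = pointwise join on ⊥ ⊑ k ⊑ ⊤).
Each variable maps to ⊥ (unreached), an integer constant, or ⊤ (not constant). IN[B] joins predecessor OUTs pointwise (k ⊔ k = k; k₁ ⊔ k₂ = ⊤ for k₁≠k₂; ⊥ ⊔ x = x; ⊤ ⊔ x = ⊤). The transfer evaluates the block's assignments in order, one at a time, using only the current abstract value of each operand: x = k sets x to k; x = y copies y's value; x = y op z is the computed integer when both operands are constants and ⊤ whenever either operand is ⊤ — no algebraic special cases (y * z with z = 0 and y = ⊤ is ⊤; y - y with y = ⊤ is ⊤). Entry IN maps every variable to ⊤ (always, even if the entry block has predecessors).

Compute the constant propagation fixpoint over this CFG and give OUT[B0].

Converged values:
  B0:   IN=(all ⊤)   OUT={b:-3; rest ⊤}
  B1:   IN={b:-3; rest ⊤}   OUT={b:-3, c:-6; rest ⊤}
  B2:   IN={b:-3, c:-6; rest ⊤}   OUT={b:-3, c:-6, f:-6; rest ⊤}
  B3:   IN={b:-3, c:-6, f:-6; rest ⊤}   OUT={b:-3, c:-6, f:-6; rest ⊤}
  B4:   IN={b:-3, c:-6, f:-6; rest ⊤}   OUT={a:2, b:-3, c:-6, f:-6; rest ⊤}

Merge at B0 (entry node, so the boundary value (all ⊤) is joined with the incoming edge(s)): IN[B0] = (all ⊤) ⊔ OUT[B1] = {a: ⊤, b: ⊤, c: ⊤, d: ⊤, e: ⊤, f: ⊤}
Applying B0's transfer function to that IN value gives OUT[B0] (row B0 above).

Answer: {a: ⊤, b: -3, c: ⊤, d: ⊤, e: ⊤, f: ⊤}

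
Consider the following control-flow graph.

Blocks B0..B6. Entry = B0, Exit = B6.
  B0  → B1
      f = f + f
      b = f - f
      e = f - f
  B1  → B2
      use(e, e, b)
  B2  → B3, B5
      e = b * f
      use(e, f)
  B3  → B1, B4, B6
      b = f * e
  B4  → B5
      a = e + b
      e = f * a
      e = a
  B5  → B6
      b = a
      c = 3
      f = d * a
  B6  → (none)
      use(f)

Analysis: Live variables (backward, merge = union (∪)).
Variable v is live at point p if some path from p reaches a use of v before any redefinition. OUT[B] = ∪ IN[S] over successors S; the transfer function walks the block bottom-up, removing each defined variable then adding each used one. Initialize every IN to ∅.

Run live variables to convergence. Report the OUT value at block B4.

Per-block solution:
  B0: | IN={a, d, f} | OUT={a, b, d, e, f}
  B1: | IN={a, b, d, e, f} | OUT={a, b, d, f}
  B2: | IN={a, b, d, f} | OUT={a, d, e, f}
  B3: | IN={a, d, e, f} | OUT={a, b, d, e, f}
  B4: | IN={b, d, e, f} | OUT={a, d}
  B5: | IN={a, d} | OUT={f}
  B6: | IN={f} | OUT={}

Merge at B4: OUT[B4] = IN[B5] = {a, d}

Answer: {a, d}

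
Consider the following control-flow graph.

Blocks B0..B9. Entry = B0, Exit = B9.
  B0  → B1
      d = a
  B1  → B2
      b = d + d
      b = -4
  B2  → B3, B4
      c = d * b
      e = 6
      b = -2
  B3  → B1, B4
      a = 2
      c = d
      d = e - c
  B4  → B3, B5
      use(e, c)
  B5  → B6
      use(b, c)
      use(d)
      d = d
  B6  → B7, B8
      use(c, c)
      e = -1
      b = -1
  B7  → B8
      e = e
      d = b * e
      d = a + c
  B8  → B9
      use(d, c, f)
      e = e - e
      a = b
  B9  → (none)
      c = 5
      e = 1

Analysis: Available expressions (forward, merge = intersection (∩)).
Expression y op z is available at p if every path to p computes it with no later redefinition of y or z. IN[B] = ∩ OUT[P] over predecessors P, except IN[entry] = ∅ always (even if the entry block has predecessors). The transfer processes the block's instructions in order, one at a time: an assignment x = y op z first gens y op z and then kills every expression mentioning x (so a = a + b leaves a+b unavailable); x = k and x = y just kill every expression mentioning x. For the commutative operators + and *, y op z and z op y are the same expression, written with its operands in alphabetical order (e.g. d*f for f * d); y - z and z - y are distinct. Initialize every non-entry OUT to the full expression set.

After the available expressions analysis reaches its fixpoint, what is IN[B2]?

Fixpoint table:
  B0:  IN={}  OUT={}
  B1:  IN={}  OUT={d+d}
  B2:  IN={d+d}  OUT={d+d}
  B3:  IN={}  OUT={e-c}
  B4:  IN={}  OUT={}
  B5:  IN={}  OUT={}
  B6:  IN={}  OUT={}
  B7:  IN={}  OUT={a+c, b*e}
  B8:  IN={}  OUT={}
  B9:  IN={}  OUT={}

Merge at B2: IN[B2] = OUT[B1] = {d+d}

Answer: {d+d}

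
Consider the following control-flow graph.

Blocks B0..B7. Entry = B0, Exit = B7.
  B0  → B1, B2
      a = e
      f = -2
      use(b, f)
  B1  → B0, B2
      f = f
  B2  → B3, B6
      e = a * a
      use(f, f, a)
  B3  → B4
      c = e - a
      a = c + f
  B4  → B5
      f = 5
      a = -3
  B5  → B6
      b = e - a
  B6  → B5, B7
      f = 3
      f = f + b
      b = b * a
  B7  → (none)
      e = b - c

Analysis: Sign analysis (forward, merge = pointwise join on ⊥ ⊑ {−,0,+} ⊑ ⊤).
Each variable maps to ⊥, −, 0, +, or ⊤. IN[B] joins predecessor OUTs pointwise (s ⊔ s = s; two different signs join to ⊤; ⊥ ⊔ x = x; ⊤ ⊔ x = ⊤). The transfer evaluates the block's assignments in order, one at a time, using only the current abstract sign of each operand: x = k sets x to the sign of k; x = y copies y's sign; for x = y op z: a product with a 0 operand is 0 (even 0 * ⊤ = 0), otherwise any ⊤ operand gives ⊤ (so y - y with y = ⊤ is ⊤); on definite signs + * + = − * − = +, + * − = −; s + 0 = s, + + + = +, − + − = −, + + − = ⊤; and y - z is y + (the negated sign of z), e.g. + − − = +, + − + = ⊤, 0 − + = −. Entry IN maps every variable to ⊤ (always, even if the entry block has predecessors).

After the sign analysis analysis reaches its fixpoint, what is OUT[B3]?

Converged values:
  B0: | IN=(all ⊤) | OUT={f:-; rest ⊤}
  B1: | IN={f:-; rest ⊤} | OUT={f:-; rest ⊤}
  B2: | IN={f:-; rest ⊤} | OUT={f:-; rest ⊤}
  B3: | IN={f:-; rest ⊤} | OUT={f:-; rest ⊤}
  B4: | IN={f:-; rest ⊤} | OUT={a:-, f:+; rest ⊤}
  B5: | IN=(all ⊤) | OUT=(all ⊤)
  B6: | IN=(all ⊤) | OUT=(all ⊤)
  B7: | IN=(all ⊤) | OUT=(all ⊤)

Merge at B3: IN[B3] = OUT[B2] = {a: ⊤, b: ⊤, c: ⊤, d: ⊤, e: ⊤, f: -}
Applying B3's transfer function to that IN value gives OUT[B3] (row B3 above).

Answer: {a: ⊤, b: ⊤, c: ⊤, d: ⊤, e: ⊤, f: -}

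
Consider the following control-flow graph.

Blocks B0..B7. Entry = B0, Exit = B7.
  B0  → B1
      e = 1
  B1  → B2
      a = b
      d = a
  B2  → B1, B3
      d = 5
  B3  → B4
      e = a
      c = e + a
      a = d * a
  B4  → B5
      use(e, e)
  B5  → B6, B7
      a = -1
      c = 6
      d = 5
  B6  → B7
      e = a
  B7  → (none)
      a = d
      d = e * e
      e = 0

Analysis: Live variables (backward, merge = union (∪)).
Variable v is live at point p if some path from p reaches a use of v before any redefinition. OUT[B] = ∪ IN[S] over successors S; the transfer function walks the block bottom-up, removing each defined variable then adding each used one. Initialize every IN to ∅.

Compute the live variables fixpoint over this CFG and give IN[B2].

Answer: {a, b}

Derivation:
Fixpoint table:
  B0:   IN={b}   OUT={b}
  B1:   IN={b}   OUT={a, b}
  B2:   IN={a, b}   OUT={a, b, d}
  B3:   IN={a, d}   OUT={e}
  B4:   IN={e}   OUT={e}
  B5:   IN={e}   OUT={a, d, e}
  B6:   IN={a, d}   OUT={d, e}
  B7:   IN={d, e}   OUT={}

Merge at B2: OUT[B2] = IN[B1] ⊔ IN[B3] = {a, b, d}
Applying B2's transfer function to that OUT value gives IN[B2] (row B2 above).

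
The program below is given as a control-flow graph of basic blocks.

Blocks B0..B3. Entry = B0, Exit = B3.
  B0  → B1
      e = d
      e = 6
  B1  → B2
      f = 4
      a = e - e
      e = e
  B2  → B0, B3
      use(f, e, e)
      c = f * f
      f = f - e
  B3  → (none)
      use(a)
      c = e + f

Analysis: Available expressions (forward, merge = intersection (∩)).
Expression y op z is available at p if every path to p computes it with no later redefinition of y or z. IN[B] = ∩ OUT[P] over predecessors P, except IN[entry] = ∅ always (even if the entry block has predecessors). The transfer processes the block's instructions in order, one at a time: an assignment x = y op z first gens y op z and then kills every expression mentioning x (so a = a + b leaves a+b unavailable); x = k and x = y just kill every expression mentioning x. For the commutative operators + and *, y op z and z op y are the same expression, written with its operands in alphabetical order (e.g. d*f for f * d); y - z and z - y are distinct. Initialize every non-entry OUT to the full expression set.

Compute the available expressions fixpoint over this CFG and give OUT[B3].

Per-block solution:
  B0: | IN={} | OUT={}
  B1: | IN={} | OUT={}
  B2: | IN={} | OUT={}
  B3: | IN={} | OUT={e+f}

Merge at B3: IN[B3] = OUT[B2] = {}
Applying B3's transfer function to that IN value gives OUT[B3] (row B3 above).

Answer: {e+f}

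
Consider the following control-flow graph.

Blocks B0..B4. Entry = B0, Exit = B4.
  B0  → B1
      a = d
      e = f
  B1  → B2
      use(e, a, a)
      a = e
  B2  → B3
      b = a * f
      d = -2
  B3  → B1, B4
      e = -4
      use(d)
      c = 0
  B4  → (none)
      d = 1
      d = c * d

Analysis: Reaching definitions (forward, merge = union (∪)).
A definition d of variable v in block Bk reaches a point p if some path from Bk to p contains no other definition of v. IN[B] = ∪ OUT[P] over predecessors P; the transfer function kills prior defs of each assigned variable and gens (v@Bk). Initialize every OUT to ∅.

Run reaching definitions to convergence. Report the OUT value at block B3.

Converged values:
  B0: | IN={} | OUT={a@B0, e@B0}
  B1: | IN={a@B0, a@B1, b@B2, c@B3, d@B2, e@B0, e@B3} | OUT={a@B1, b@B2, c@B3, d@B2, e@B0, e@B3}
  B2: | IN={a@B1, b@B2, c@B3, d@B2, e@B0, e@B3} | OUT={a@B1, b@B2, c@B3, d@B2, e@B0, e@B3}
  B3: | IN={a@B1, b@B2, c@B3, d@B2, e@B0, e@B3} | OUT={a@B1, b@B2, c@B3, d@B2, e@B3}
  B4: | IN={a@B1, b@B2, c@B3, d@B2, e@B3} | OUT={a@B1, b@B2, c@B3, d@B4, e@B3}

Merge at B3: IN[B3] = OUT[B2] = {a@B1, b@B2, c@B3, d@B2, e@B0, e@B3}
Applying B3's transfer function to that IN value gives OUT[B3] (row B3 above).

Answer: {a@B1, b@B2, c@B3, d@B2, e@B3}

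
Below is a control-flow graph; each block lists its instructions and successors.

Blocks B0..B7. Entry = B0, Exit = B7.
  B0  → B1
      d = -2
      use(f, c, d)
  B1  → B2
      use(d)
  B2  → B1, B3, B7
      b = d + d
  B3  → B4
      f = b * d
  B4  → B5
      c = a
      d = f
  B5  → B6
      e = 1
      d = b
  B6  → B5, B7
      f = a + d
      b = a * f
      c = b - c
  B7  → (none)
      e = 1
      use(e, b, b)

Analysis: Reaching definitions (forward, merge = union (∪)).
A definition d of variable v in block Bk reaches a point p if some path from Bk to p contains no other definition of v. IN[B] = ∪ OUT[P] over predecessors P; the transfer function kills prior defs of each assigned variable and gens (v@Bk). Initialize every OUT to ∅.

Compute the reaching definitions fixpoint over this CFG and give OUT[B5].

Answer: {b@B2, b@B6, c@B4, c@B6, d@B5, e@B5, f@B3, f@B6}

Working:
Fixpoint table:
  B0:   IN={}   OUT={d@B0}
  B1:   IN={b@B2, d@B0}   OUT={b@B2, d@B0}
  B2:   IN={b@B2, d@B0}   OUT={b@B2, d@B0}
  B3:   IN={b@B2, d@B0}   OUT={b@B2, d@B0, f@B3}
  B4:   IN={b@B2, d@B0, f@B3}   OUT={b@B2, c@B4, d@B4, f@B3}
  B5:   IN={b@B2, b@B6, c@B4, c@B6, d@B4, d@B5, e@B5, f@B3, f@B6}   OUT={b@B2, b@B6, c@B4, c@B6, d@B5, e@B5, f@B3, f@B6}
  B6:   IN={b@B2, b@B6, c@B4, c@B6, d@B5, e@B5, f@B3, f@B6}   OUT={b@B6, c@B6, d@B5, e@B5, f@B6}
  B7:   IN={b@B2, b@B6, c@B6, d@B0, d@B5, e@B5, f@B6}   OUT={b@B2, b@B6, c@B6, d@B0, d@B5, e@B7, f@B6}

Merge at B5: IN[B5] = OUT[B4] ⊔ OUT[B6] = {b@B2, b@B6, c@B4, c@B6, d@B4, d@B5, e@B5, f@B3, f@B6}
Applying B5's transfer function to that IN value gives OUT[B5] (row B5 above).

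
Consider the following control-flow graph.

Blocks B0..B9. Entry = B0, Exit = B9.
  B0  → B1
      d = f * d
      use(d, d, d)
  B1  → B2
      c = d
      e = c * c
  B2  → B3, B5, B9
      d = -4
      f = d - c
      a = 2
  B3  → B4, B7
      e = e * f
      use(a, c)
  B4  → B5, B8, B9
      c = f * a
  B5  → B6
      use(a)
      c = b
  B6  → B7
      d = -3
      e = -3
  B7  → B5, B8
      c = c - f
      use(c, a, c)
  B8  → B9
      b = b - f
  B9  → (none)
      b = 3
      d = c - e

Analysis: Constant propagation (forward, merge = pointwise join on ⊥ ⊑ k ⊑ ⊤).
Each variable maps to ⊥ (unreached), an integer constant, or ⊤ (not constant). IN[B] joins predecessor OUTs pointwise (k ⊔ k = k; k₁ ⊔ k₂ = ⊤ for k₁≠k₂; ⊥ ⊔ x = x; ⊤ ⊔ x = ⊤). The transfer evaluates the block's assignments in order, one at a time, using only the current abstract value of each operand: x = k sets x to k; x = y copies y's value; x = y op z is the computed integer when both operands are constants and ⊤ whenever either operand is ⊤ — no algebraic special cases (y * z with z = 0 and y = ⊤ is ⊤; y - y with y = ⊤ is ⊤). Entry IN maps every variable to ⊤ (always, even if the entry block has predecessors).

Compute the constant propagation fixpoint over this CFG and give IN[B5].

Answer: {a: 2, b: ⊤, c: ⊤, d: ⊤, e: ⊤, f: ⊤}

Working:
Fixpoint table:
  B0:  IN=(all ⊤)  OUT=(all ⊤)
  B1:  IN=(all ⊤)  OUT=(all ⊤)
  B2:  IN=(all ⊤)  OUT={a:2, d:-4; rest ⊤}
  B3:  IN={a:2, d:-4; rest ⊤}  OUT={a:2, d:-4; rest ⊤}
  B4:  IN={a:2, d:-4; rest ⊤}  OUT={a:2, d:-4; rest ⊤}
  B5:  IN={a:2; rest ⊤}  OUT={a:2; rest ⊤}
  B6:  IN={a:2; rest ⊤}  OUT={a:2, d:-3, e:-3; rest ⊤}
  B7:  IN={a:2; rest ⊤}  OUT={a:2; rest ⊤}
  B8:  IN={a:2; rest ⊤}  OUT={a:2; rest ⊤}
  B9:  IN={a:2; rest ⊤}  OUT={a:2, b:3; rest ⊤}

Merge at B5: IN[B5] = OUT[B2] ⊔ OUT[B4] ⊔ OUT[B7] = {a: 2, b: ⊤, c: ⊤, d: ⊤, e: ⊤, f: ⊤}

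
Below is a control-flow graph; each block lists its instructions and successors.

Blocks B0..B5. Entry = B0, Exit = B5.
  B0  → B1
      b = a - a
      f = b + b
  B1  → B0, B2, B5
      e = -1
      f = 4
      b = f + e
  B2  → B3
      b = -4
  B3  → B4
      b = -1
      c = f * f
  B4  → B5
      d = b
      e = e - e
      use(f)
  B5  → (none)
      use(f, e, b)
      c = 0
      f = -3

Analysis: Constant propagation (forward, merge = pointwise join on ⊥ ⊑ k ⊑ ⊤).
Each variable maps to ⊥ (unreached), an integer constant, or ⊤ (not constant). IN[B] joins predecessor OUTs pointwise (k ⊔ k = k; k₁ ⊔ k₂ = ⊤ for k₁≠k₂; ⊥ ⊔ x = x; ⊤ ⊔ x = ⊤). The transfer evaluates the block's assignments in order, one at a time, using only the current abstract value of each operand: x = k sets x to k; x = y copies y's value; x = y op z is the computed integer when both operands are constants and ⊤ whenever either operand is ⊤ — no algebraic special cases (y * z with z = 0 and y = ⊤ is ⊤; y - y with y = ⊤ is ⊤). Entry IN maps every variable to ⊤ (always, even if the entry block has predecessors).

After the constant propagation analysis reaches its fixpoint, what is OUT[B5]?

Converged values:
  B0:  IN=(all ⊤)  OUT=(all ⊤)
  B1:  IN=(all ⊤)  OUT={b:3, e:-1, f:4; rest ⊤}
  B2:  IN={b:3, e:-1, f:4; rest ⊤}  OUT={b:-4, e:-1, f:4; rest ⊤}
  B3:  IN={b:-4, e:-1, f:4; rest ⊤}  OUT={b:-1, c:16, e:-1, f:4; rest ⊤}
  B4:  IN={b:-1, c:16, e:-1, f:4; rest ⊤}  OUT={b:-1, c:16, d:-1, e:0, f:4; rest ⊤}
  B5:  IN={f:4; rest ⊤}  OUT={c:0, f:-3; rest ⊤}

Merge at B5: IN[B5] = OUT[B1] ⊔ OUT[B4] = {a: ⊤, b: ⊤, c: ⊤, d: ⊤, e: ⊤, f: 4}
Applying B5's transfer function to that IN value gives OUT[B5] (row B5 above).

Answer: {a: ⊤, b: ⊤, c: 0, d: ⊤, e: ⊤, f: -3}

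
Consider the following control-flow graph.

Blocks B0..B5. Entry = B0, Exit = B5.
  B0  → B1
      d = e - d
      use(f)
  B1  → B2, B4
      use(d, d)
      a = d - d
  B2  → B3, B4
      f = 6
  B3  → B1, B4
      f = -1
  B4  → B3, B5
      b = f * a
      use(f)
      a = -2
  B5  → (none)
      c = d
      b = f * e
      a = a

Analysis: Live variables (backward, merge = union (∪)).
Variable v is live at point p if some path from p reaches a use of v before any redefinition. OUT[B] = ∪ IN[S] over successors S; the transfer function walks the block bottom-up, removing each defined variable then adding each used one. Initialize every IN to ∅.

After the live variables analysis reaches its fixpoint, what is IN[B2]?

Answer: {a, d, e}

Derivation:
Converged values:
  B0: | IN={d, e, f} | OUT={d, e, f}
  B1: | IN={d, e, f} | OUT={a, d, e, f}
  B2: | IN={a, d, e} | OUT={a, d, e, f}
  B3: | IN={a, d, e} | OUT={a, d, e, f}
  B4: | IN={a, d, e, f} | OUT={a, d, e, f}
  B5: | IN={a, d, e, f} | OUT={}

Merge at B2: OUT[B2] = IN[B3] ⊔ IN[B4] = {a, d, e, f}
Applying B2's transfer function to that OUT value gives IN[B2] (row B2 above).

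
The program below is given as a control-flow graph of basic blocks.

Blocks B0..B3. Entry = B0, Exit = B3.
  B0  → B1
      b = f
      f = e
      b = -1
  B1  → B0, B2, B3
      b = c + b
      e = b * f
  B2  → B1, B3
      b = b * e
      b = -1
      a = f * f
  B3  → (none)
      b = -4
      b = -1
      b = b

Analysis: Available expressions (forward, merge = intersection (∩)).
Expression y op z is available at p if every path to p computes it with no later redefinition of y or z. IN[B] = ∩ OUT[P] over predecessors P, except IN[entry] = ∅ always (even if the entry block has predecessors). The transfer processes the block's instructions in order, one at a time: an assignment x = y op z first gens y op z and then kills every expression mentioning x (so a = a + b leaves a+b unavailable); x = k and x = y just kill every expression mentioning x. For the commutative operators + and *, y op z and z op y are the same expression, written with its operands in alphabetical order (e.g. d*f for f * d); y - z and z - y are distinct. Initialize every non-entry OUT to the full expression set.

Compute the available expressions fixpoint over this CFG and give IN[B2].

Answer: {b*f}

Working:
Fixpoint table:
  B0:   IN={}   OUT={}
  B1:   IN={}   OUT={b*f}
  B2:   IN={b*f}   OUT={f*f}
  B3:   IN={}   OUT={}

Merge at B2: IN[B2] = OUT[B1] = {b*f}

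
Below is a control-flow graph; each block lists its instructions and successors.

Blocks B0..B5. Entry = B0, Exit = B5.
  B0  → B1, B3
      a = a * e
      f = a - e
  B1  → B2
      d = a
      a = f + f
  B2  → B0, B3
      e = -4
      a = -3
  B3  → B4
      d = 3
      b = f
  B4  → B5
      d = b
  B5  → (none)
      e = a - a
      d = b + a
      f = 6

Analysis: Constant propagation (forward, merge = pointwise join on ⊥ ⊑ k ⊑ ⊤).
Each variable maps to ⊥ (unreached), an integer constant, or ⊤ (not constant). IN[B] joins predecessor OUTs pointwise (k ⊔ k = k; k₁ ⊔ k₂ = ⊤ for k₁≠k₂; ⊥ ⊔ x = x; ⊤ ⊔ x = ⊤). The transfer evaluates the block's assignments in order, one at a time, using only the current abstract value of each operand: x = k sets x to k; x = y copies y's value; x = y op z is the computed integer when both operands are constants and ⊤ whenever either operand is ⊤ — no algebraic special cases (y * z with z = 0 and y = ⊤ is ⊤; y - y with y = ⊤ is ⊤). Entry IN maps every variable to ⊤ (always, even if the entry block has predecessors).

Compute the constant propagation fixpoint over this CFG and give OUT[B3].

Converged values:
  B0:  IN=(all ⊤)  OUT=(all ⊤)
  B1:  IN=(all ⊤)  OUT=(all ⊤)
  B2:  IN=(all ⊤)  OUT={a:-3, e:-4; rest ⊤}
  B3:  IN=(all ⊤)  OUT={d:3; rest ⊤}
  B4:  IN={d:3; rest ⊤}  OUT=(all ⊤)
  B5:  IN=(all ⊤)  OUT={f:6; rest ⊤}

Merge at B3: IN[B3] = OUT[B0] ⊔ OUT[B2] = {a: ⊤, b: ⊤, c: ⊤, d: ⊤, e: ⊤, f: ⊤}
Applying B3's transfer function to that IN value gives OUT[B3] (row B3 above).

Answer: {a: ⊤, b: ⊤, c: ⊤, d: 3, e: ⊤, f: ⊤}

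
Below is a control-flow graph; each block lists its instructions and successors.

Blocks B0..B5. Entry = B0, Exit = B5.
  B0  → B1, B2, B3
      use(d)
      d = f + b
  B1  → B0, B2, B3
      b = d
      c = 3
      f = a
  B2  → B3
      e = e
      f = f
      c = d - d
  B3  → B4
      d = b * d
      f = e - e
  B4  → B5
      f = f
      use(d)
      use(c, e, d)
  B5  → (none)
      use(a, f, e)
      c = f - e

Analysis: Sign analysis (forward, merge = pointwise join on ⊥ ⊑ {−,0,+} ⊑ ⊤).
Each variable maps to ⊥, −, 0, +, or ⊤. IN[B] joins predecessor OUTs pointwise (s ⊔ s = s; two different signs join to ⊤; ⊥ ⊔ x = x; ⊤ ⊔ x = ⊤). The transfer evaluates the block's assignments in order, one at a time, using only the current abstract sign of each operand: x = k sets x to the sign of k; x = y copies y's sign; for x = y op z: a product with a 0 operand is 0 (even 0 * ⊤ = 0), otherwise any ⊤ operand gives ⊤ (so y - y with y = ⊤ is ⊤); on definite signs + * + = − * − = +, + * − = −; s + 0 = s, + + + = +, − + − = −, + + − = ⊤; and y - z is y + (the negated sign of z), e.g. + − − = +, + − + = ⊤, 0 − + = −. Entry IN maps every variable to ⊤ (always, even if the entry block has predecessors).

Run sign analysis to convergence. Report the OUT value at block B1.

Converged values:
  B0:   IN=(all ⊤)   OUT=(all ⊤)
  B1:   IN=(all ⊤)   OUT={c:+; rest ⊤}
  B2:   IN=(all ⊤)   OUT=(all ⊤)
  B3:   IN=(all ⊤)   OUT=(all ⊤)
  B4:   IN=(all ⊤)   OUT=(all ⊤)
  B5:   IN=(all ⊤)   OUT=(all ⊤)

Merge at B1: IN[B1] = OUT[B0] = {a: ⊤, b: ⊤, c: ⊤, d: ⊤, e: ⊤, f: ⊤}
Applying B1's transfer function to that IN value gives OUT[B1] (row B1 above).

Answer: {a: ⊤, b: ⊤, c: +, d: ⊤, e: ⊤, f: ⊤}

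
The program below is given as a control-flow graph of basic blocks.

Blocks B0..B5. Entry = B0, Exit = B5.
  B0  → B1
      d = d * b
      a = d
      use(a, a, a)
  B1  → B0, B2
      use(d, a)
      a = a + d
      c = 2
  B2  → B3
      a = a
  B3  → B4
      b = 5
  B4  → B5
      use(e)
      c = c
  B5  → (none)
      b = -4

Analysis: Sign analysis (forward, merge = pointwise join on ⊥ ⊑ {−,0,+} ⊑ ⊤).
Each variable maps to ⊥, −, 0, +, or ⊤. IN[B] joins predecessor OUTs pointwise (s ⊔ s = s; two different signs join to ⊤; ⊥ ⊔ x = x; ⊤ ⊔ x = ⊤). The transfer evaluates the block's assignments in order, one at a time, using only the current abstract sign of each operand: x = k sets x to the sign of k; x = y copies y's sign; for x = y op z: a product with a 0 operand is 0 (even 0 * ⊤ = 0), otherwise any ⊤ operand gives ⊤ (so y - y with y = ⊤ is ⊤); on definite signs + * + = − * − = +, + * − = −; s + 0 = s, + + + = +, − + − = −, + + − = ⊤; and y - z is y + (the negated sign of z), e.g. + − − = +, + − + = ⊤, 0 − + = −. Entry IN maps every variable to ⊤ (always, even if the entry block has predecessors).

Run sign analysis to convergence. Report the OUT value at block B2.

Fixpoint table:
  B0:   IN=(all ⊤)   OUT=(all ⊤)
  B1:   IN=(all ⊤)   OUT={c:+; rest ⊤}
  B2:   IN={c:+; rest ⊤}   OUT={c:+; rest ⊤}
  B3:   IN={c:+; rest ⊤}   OUT={b:+, c:+; rest ⊤}
  B4:   IN={b:+, c:+; rest ⊤}   OUT={b:+, c:+; rest ⊤}
  B5:   IN={b:+, c:+; rest ⊤}   OUT={b:-, c:+; rest ⊤}

Merge at B2: IN[B2] = OUT[B1] = {a: ⊤, b: ⊤, c: +, d: ⊤, e: ⊤, f: ⊤}
Applying B2's transfer function to that IN value gives OUT[B2] (row B2 above).

Answer: {a: ⊤, b: ⊤, c: +, d: ⊤, e: ⊤, f: ⊤}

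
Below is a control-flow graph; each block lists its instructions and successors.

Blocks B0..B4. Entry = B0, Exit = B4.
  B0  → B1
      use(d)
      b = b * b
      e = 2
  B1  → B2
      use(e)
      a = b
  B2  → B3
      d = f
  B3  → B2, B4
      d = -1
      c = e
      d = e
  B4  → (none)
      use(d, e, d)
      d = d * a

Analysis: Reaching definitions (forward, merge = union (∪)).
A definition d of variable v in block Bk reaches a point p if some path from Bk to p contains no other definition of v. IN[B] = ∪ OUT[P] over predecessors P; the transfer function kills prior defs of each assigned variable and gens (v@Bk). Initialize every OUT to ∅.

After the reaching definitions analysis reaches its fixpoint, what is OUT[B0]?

Answer: {b@B0, e@B0}

Derivation:
Fixpoint table:
  B0: | IN={} | OUT={b@B0, e@B0}
  B1: | IN={b@B0, e@B0} | OUT={a@B1, b@B0, e@B0}
  B2: | IN={a@B1, b@B0, c@B3, d@B3, e@B0} | OUT={a@B1, b@B0, c@B3, d@B2, e@B0}
  B3: | IN={a@B1, b@B0, c@B3, d@B2, e@B0} | OUT={a@B1, b@B0, c@B3, d@B3, e@B0}
  B4: | IN={a@B1, b@B0, c@B3, d@B3, e@B0} | OUT={a@B1, b@B0, c@B3, d@B4, e@B0}

B0 is the boundary node: IN[B0] = {}
Applying B0's transfer function to that IN value gives OUT[B0] (row B0 above).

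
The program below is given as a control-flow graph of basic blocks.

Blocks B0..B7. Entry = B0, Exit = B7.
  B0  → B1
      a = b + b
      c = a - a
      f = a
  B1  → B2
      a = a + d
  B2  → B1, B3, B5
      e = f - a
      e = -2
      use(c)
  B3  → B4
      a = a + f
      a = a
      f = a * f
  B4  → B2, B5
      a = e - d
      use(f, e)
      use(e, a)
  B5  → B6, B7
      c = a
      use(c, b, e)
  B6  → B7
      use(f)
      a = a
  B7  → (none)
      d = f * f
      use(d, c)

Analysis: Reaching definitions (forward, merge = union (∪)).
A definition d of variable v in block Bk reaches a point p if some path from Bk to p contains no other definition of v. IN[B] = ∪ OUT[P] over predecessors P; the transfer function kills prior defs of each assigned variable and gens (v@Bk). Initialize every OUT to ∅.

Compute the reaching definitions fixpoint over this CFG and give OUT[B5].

Answer: {a@B1, a@B4, c@B5, e@B2, f@B0, f@B3}

Derivation:
Fixpoint table:
  B0:  IN={}  OUT={a@B0, c@B0, f@B0}
  B1:  IN={a@B0, a@B1, a@B4, c@B0, e@B2, f@B0, f@B3}  OUT={a@B1, c@B0, e@B2, f@B0, f@B3}
  B2:  IN={a@B1, a@B4, c@B0, e@B2, f@B0, f@B3}  OUT={a@B1, a@B4, c@B0, e@B2, f@B0, f@B3}
  B3:  IN={a@B1, a@B4, c@B0, e@B2, f@B0, f@B3}  OUT={a@B3, c@B0, e@B2, f@B3}
  B4:  IN={a@B3, c@B0, e@B2, f@B3}  OUT={a@B4, c@B0, e@B2, f@B3}
  B5:  IN={a@B1, a@B4, c@B0, e@B2, f@B0, f@B3}  OUT={a@B1, a@B4, c@B5, e@B2, f@B0, f@B3}
  B6:  IN={a@B1, a@B4, c@B5, e@B2, f@B0, f@B3}  OUT={a@B6, c@B5, e@B2, f@B0, f@B3}
  B7:  IN={a@B1, a@B4, a@B6, c@B5, e@B2, f@B0, f@B3}  OUT={a@B1, a@B4, a@B6, c@B5, d@B7, e@B2, f@B0, f@B3}

Merge at B5: IN[B5] = OUT[B2] ⊔ OUT[B4] = {a@B1, a@B4, c@B0, e@B2, f@B0, f@B3}
Applying B5's transfer function to that IN value gives OUT[B5] (row B5 above).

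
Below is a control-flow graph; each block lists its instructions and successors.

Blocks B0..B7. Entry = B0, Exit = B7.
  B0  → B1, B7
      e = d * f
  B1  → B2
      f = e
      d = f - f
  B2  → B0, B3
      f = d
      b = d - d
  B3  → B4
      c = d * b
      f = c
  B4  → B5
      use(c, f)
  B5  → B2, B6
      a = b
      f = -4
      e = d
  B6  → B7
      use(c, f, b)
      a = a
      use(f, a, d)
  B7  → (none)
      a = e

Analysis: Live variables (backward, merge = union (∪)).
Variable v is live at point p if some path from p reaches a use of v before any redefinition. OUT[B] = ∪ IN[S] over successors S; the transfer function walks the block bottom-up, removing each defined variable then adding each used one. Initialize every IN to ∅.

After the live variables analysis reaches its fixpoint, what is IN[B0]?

Converged values:
  B0: | IN={d, f} | OUT={e}
  B1: | IN={e} | OUT={d}
  B2: | IN={d} | OUT={b, d, f}
  B3: | IN={b, d} | OUT={b, c, d, f}
  B4: | IN={b, c, d, f} | OUT={b, c, d}
  B5: | IN={b, c, d} | OUT={a, b, c, d, e, f}
  B6: | IN={a, b, c, d, e, f} | OUT={e}
  B7: | IN={e} | OUT={}

Merge at B0: OUT[B0] = IN[B1] ⊔ IN[B7] = {e}
Applying B0's transfer function to that OUT value gives IN[B0] (row B0 above).

Answer: {d, f}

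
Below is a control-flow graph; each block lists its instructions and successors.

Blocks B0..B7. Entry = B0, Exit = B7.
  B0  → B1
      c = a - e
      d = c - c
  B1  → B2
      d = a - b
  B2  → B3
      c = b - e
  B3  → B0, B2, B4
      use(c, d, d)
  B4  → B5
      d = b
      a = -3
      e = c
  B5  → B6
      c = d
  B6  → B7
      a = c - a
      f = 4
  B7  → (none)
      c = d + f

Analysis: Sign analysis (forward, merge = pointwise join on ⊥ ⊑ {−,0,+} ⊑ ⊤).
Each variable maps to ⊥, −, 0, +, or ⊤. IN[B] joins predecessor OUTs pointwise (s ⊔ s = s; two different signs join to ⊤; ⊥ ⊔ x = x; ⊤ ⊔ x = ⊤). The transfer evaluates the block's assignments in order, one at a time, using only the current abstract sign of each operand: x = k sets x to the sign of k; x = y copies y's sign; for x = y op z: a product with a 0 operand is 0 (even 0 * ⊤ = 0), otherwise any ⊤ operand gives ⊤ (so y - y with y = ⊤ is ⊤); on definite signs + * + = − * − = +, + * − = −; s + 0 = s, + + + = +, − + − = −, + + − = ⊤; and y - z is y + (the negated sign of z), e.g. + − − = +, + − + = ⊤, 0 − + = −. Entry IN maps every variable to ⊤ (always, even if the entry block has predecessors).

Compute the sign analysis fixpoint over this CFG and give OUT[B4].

Answer: {a: -, b: ⊤, c: ⊤, d: ⊤, e: ⊤, f: ⊤}

Working:
Converged values:
  B0:  IN=(all ⊤)  OUT=(all ⊤)
  B1:  IN=(all ⊤)  OUT=(all ⊤)
  B2:  IN=(all ⊤)  OUT=(all ⊤)
  B3:  IN=(all ⊤)  OUT=(all ⊤)
  B4:  IN=(all ⊤)  OUT={a:-; rest ⊤}
  B5:  IN={a:-; rest ⊤}  OUT={a:-; rest ⊤}
  B6:  IN={a:-; rest ⊤}  OUT={f:+; rest ⊤}
  B7:  IN={f:+; rest ⊤}  OUT={f:+; rest ⊤}

Merge at B4: IN[B4] = OUT[B3] = {a: ⊤, b: ⊤, c: ⊤, d: ⊤, e: ⊤, f: ⊤}
Applying B4's transfer function to that IN value gives OUT[B4] (row B4 above).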